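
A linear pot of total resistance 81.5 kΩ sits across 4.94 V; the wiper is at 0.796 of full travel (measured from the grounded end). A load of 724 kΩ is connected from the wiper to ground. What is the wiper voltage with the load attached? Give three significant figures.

The wiper splits the pot into (1−α)R = 16.63 kΩ above and αR = 64.87 kΩ below.
Lower section ‖ load = 59.54 kΩ.
V_wiper = 4.94 × 59.54/(16.63 + 59.54) = 3.86 V.

V ≈ 3.86 V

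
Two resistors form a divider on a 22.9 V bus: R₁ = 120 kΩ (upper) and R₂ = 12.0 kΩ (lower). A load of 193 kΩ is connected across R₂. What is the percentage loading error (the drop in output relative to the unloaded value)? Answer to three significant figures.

5.35 %

The divider's output (Thévenin) resistance is R₁‖R₂ = 10.91 kΩ.
Fractional drop under load = R_th/(R_th + R_L) = 10.91 / (10.91 + 193) = 0.05350.
So the output falls by 5.35 %.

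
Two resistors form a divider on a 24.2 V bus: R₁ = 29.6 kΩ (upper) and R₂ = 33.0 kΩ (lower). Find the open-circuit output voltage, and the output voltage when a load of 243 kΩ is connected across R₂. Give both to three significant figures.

Open-circuit: V = 24.2 × 33.0/(29.6 + 33.0) = 12.8 V.
With the load, R₂ becomes R₂‖R_L = 29.05 kΩ, so V = 24.2 × 29.05/58.65 = 12.0 V.

Unloaded: 12.8 V; loaded: 12.0 V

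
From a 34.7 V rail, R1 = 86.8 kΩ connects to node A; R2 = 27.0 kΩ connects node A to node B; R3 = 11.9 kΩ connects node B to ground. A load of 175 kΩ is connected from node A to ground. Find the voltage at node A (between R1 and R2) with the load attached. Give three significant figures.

V ≈ 9.31 V

Below node A the series string R2+R3 = 38.90 kΩ sits in parallel with the 175 kΩ load: 31.83 kΩ.
V_A = 34.7 × 31.83/(86.8 + 31.83) = 9.31 V.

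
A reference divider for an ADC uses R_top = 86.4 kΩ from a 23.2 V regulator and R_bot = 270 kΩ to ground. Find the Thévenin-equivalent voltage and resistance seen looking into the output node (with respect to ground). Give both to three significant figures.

V_th is the open-circuit tap voltage: 23.2 × 270/(86.4 + 270) = 17.6 V.
With the supply zeroed, R_top and R_bot appear in parallel from the tap: R_th = R_top‖R_bot = (86.4 × 270)/356.4 = 65.5 kΩ.

V_th = 17.6 V, R_th = 65.5 kΩ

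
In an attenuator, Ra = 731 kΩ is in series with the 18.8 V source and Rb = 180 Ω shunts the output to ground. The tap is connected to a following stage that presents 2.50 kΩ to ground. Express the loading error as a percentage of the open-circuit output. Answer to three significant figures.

The divider's output (Thévenin) resistance is Ra‖Rb = 180.0 Ω.
Fractional drop under load = R_th/(R_th + R_L) = 180.0 / (180.0 + 2500) = 0.06715.
So the output falls by 6.71 %.

6.71 %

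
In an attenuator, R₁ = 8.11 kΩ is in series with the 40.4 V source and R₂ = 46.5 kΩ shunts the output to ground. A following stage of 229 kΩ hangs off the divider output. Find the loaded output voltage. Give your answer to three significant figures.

V_out ≈ 33.4 V

The load sits in parallel with R₂: R₂‖R_L = (46.5 × 229) / (46.5 + 229) = 38.65 kΩ.
V_out = 40.4 × 38.65 / (8.11 + 38.65) = 40.4 × 38.65/46.76 = 33.4 V.
(Unloaded it would have been 34.4 V.)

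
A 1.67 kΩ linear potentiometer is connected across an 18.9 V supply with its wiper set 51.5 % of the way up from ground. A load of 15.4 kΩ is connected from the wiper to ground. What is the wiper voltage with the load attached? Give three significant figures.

V ≈ 9.48 V

The wiper splits the pot into (1−α)R = 809.9 Ω above and αR = 860.1 Ω below.
Lower section ‖ load = 814.6 Ω.
V_wiper = 18.9 × 814.6/(809.9 + 814.6) = 9.48 V.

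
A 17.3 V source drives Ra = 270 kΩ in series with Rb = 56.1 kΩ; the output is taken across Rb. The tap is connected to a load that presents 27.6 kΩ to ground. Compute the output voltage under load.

The load sits in parallel with Rb: Rb‖R_L = (56.1 × 27.6) / (56.1 + 27.6) = 18.50 kΩ.
V_out = 17.3 × 18.50 / (270 + 18.50) = 17.3 × 18.50/288.5 = 1.11 V.

V_out ≈ 1.11 V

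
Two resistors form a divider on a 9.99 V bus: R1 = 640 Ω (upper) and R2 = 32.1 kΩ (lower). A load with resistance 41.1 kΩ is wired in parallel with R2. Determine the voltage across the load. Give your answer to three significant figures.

The load sits in parallel with R2: R2‖R_L = (32100 × 41100) / (32100 + 41100) = 18020 Ω.
V_out = 9.99 × 18020 / (640 + 18020) = 9.99 × 18020/18660 = 9.65 V.

V_out ≈ 9.65 V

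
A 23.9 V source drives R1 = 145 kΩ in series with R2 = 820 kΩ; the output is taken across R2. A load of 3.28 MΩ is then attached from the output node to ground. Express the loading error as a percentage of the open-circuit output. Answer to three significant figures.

The divider's output (Thévenin) resistance is R1‖R2 = 123.2 kΩ.
Fractional drop under load = R_th/(R_th + R_L) = 123.2 / (123.2 + 3280) = 0.03620.
So the output falls by 3.62 %.

3.62 %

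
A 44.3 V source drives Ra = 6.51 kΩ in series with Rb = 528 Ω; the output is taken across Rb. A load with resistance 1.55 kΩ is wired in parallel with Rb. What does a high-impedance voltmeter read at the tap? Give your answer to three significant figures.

The load sits in parallel with Rb: Rb‖R_L = (528 × 1550) / (528 + 1550) = 393.8 Ω.
V_out = 44.3 × 393.8 / (6510 + 393.8) = 44.3 × 393.8/6904 = 2.53 V.

V_out ≈ 2.53 V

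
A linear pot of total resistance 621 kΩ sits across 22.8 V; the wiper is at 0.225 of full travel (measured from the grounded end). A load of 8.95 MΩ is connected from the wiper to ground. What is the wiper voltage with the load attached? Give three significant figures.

The wiper splits the pot into (1−α)R = 481.3 kΩ above and αR = 139.7 kΩ below.
Lower section ‖ load = 137.6 kΩ.
V_wiper = 22.8 × 137.6/(481.3 + 137.6) = 5.07 V.

V ≈ 5.07 V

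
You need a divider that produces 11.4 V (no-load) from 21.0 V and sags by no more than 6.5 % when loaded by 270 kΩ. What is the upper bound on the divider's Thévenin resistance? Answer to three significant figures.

R_th ≤ 18.8 kΩ

Loading drop = R_th/(R_th + R_L) ≤ 0.0650, so R_th ≤ R_L · ε/(1−ε) = 270 kΩ × 0.0650/0.9350 = 18.8 kΩ.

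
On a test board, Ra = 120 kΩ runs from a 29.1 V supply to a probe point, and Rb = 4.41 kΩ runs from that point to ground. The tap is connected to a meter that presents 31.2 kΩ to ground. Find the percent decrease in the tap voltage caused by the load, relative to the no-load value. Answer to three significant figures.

12.0 %

The divider's output (Thévenin) resistance is Ra‖Rb = 4.254 kΩ.
Fractional drop under load = R_th/(R_th + R_L) = 4.254 / (4.254 + 31.2) = 0.1200.
So the output falls by 12.0 %.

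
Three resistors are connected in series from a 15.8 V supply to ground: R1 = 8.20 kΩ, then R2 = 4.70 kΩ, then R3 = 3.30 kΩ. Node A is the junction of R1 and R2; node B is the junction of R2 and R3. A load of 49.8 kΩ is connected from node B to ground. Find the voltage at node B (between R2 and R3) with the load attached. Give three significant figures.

V ≈ 3.06 V

At node B, R3 is in parallel with the load: R3‖R_L = 3.095 kΩ.
Below node A the resistance is R2 + (R3‖R_L) = 7.795 kΩ, so V_A = 15.8 × 7.795/15.99 = 7.700 V.
Then V_B = V_A × (R3‖R_L)/(R2 + R3‖R_L) = 7.700 × 3.095/7.795 = 3.06 V.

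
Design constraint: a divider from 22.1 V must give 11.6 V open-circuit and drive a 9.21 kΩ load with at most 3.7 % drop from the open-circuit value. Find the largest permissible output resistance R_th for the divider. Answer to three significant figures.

Loading drop = R_th/(R_th + R_L) ≤ 0.0370, so R_th ≤ R_L · ε/(1−ε) = 9.21 kΩ × 0.0370/0.9630 = 354 Ω.

R_th ≤ 354 Ω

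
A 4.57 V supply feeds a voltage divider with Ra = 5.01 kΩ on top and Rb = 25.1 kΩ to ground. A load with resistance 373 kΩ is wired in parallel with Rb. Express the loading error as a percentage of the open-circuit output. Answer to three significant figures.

The divider's output (Thévenin) resistance is Ra‖Rb = 4.176 kΩ.
Fractional drop under load = R_th/(R_th + R_L) = 4.176 / (4.176 + 373) = 0.01107.
So the output falls by 1.11 %.

1.11 %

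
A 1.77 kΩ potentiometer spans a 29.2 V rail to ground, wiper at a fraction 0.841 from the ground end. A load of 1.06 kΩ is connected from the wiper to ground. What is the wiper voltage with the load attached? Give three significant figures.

V ≈ 20.1 V

The wiper splits the pot into (1−α)R = 281.4 Ω above and αR = 1489 Ω below.
Lower section ‖ load = 619.1 Ω.
V_wiper = 29.2 × 619.1/(281.4 + 619.1) = 20.1 V.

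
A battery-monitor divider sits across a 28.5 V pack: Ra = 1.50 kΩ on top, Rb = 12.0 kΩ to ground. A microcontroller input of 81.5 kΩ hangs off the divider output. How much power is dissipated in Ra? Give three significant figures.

P ≈ 8.52 mW

Total resistance from the source is Ra + (Rb‖R_L) = 11.96 kΩ, so I = 28.5/11.96 kΩ = 2.383 mA.
P = I²·Ra = (2.383 mA)² × 1.50 kΩ = 8.52 mW.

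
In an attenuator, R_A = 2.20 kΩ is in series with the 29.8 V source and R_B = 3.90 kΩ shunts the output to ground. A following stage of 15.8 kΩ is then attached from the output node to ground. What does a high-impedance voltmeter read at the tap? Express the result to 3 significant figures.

The load sits in parallel with R_B: R_B‖R_L = (3.90 × 15.8) / (3.90 + 15.8) = 3.128 kΩ.
V_out = 29.8 × 3.128 / (2.20 + 3.128) = 29.8 × 3.128/5.328 = 17.5 V.
(Unloaded it would have been 19.1 V.)

V_out ≈ 17.5 V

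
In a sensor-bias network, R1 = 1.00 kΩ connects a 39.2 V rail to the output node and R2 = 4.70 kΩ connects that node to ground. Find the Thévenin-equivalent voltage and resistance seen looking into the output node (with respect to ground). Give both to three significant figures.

V_th = 32.3 V, R_th = 825 Ω

V_th is the open-circuit tap voltage: 39.2 × 4.70/(1.00 + 4.70) = 32.3 V.
With the supply zeroed, R1 and R2 appear in parallel from the tap: R_th = R1‖R2 = (1.00 × 4.70)/5.700 = 825 Ω.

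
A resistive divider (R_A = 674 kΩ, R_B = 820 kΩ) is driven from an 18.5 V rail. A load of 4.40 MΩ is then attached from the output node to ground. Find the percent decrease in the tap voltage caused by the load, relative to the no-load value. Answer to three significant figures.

7.76 %

The divider's output (Thévenin) resistance is R_A‖R_B = 369.9 kΩ.
Fractional drop under load = R_th/(R_th + R_L) = 369.9 / (369.9 + 4400) = 0.07756.
So the output falls by 7.76 %.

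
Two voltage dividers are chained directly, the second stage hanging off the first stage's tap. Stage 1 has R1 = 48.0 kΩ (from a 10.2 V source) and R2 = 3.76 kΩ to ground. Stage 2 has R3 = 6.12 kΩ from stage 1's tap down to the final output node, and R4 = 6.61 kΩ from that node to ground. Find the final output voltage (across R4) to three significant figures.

V_out ≈ 0.302 V

Stage 2 presents R3+R4 = 12.73 kΩ as a load on stage 1's tap.
Stage 1's lower leg becomes R2‖(R3+R4) = 2.903 kΩ, so V_mid = 10.2 × 2.903/50.90 = 0.5816 V.
Stage 2 is itself unloaded: V_out = V_mid × R4/(R3+R4) = 0.5816 × 6.61/12.73 = 0.302 V.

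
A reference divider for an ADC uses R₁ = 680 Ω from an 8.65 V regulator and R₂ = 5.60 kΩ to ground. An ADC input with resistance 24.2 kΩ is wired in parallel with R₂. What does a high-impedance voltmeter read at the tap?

The load sits in parallel with R₂: R₂‖R_L = (5600 × 24200) / (5600 + 24200) = 4548 Ω.
V_out = 8.65 × 4548 / (680 + 4548) = 8.65 × 4548/5228 = 7.52 V.
(Unloaded it would have been 7.71 V.)

V_out ≈ 7.52 V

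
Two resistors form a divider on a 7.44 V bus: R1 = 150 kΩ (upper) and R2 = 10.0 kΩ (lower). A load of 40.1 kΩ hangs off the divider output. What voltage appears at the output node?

V_out ≈ 0.377 V

The load sits in parallel with R2: R2‖R_L = (10.0 × 40.1) / (10.0 + 40.1) = 8.004 kΩ.
V_out = 7.44 × 8.004 / (150 + 8.004) = 7.44 × 8.004/158.0 = 0.377 V.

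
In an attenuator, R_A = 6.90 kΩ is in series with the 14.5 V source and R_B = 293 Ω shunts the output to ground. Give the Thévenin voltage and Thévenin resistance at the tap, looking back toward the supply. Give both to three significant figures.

V_th = 0.591 V, R_th = 281 Ω

V_th is the open-circuit tap voltage: 14.5 × 293/(6900 + 293) = 0.591 V.
With the supply zeroed, R_A and R_B appear in parallel from the tap: R_th = R_A‖R_B = (6900 × 293)/7193 = 281 Ω.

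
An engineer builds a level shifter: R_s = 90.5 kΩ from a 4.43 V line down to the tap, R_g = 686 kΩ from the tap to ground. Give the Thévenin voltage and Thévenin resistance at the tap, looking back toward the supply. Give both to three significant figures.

V_th is the open-circuit tap voltage: 4.43 × 686/(90.5 + 686) = 3.91 V.
With the supply zeroed, R_s and R_g appear in parallel from the tap: R_th = R_s‖R_g = (90.5 × 686)/776.5 = 80.0 kΩ.

V_th = 3.91 V, R_th = 80.0 kΩ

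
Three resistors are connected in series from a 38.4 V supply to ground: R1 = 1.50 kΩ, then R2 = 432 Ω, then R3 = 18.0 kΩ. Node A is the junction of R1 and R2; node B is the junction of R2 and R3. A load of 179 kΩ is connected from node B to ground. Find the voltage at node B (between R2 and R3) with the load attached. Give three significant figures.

At node B, R3 is in parallel with the load: R3‖R_L = 16360 Ω.
Below node A the resistance is R2 + (R3‖R_L) = 16790 Ω, so V_A = 38.4 × 16790/18290 = 35.25 V.
Then V_B = V_A × (R3‖R_L)/(R2 + R3‖R_L) = 35.25 × 16360/16790 = 34.3 V.

V ≈ 34.3 V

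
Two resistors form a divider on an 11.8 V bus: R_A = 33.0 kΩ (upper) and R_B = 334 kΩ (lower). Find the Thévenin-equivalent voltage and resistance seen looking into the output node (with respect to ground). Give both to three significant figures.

V_th = 10.7 V, R_th = 30.0 kΩ

V_th is the open-circuit tap voltage: 11.8 × 334/(33.0 + 334) = 10.7 V.
With the supply zeroed, R_A and R_B appear in parallel from the tap: R_th = R_A‖R_B = (33.0 × 334)/367.0 = 30.0 kΩ.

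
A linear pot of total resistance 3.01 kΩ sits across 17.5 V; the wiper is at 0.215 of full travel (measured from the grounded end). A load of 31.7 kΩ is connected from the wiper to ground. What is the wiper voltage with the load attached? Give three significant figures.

The wiper splits the pot into (1−α)R = 2363 Ω above and αR = 647.1 Ω below.
Lower section ‖ load = 634.2 Ω.
V_wiper = 17.5 × 634.2/(2363 + 634.2) = 3.70 V.

V ≈ 3.70 V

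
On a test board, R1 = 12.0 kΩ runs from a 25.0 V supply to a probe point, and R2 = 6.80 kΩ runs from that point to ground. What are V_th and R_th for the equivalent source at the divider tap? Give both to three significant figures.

V_th = 9.04 V, R_th = 4.34 kΩ

V_th is the open-circuit tap voltage: 25.0 × 6.80/(12.0 + 6.80) = 9.04 V.
With the supply zeroed, R1 and R2 appear in parallel from the tap: R_th = R1‖R2 = (12.0 × 6.80)/18.80 = 4.34 kΩ.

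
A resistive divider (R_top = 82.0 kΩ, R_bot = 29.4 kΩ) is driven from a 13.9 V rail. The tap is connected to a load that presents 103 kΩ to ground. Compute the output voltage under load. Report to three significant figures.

V_out ≈ 3.03 V

The load sits in parallel with R_bot: R_bot‖R_L = (29.4 × 103) / (29.4 + 103) = 22.87 kΩ.
V_out = 13.9 × 22.87 / (82.0 + 22.87) = 13.9 × 22.87/104.9 = 3.03 V.
(Unloaded it would have been 3.67 V.)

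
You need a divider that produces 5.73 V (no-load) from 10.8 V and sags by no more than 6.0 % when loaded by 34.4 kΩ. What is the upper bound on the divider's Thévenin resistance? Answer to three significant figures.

R_th ≤ 2.20 kΩ

Loading drop = R_th/(R_th + R_L) ≤ 0.0600, so R_th ≤ R_L · ε/(1−ε) = 34.4 kΩ × 0.0600/0.9400 = 2.20 kΩ.
(Any R1, R2 with R2/(R1+R2) = 0.531 and R1‖R2 ≤ 2.20 kΩ will meet the spec.)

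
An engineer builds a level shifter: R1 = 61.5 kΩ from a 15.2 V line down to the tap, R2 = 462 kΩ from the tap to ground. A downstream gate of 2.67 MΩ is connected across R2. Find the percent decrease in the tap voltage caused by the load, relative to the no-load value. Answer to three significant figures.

The divider's output (Thévenin) resistance is R1‖R2 = 54.28 kΩ.
Fractional drop under load = R_th/(R_th + R_L) = 54.28 / (54.28 + 2670) = 0.01992.
So the output falls by 1.99 %.

1.99 %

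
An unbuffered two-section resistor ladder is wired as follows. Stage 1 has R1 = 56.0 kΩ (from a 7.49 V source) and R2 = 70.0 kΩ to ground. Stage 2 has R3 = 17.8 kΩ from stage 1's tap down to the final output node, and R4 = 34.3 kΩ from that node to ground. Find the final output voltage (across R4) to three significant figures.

Stage 2 presents R3+R4 = 52.10 kΩ as a load on stage 1's tap.
Stage 1's lower leg becomes R2‖(R3+R4) = 29.87 kΩ, so V_mid = 7.49 × 29.87/85.87 = 2.605 V.
Stage 2 is itself unloaded: V_out = V_mid × R4/(R3+R4) = 2.605 × 34.3/52.10 = 1.72 V.

V_out ≈ 1.72 V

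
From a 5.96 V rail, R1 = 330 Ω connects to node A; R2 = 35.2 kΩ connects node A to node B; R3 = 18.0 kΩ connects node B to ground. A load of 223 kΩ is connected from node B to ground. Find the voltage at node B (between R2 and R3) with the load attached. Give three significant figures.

V ≈ 1.90 V

At node B, R3 is in parallel with the load: R3‖R_L = 16660 Ω.
Below node A the resistance is R2 + (R3‖R_L) = 51860 Ω, so V_A = 5.96 × 51860/52190 = 5.922 V.
Then V_B = V_A × (R3‖R_L)/(R2 + R3‖R_L) = 5.922 × 16660/51860 = 1.90 V.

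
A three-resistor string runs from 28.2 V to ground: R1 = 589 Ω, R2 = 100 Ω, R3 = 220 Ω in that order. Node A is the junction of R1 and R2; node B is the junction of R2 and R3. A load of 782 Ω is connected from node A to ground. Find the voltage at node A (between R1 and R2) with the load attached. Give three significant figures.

V ≈ 7.85 V

Below node A the series string R2+R3 = 320.0 Ω sits in parallel with the 782 Ω load: 227.1 Ω.
V_A = 28.2 × 227.1/(589 + 227.1) = 7.85 V.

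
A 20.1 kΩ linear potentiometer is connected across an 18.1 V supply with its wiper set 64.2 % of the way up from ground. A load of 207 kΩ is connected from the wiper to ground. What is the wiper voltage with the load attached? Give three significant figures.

V ≈ 11.4 V

The wiper splits the pot into (1−α)R = 7.196 kΩ above and αR = 12.90 kΩ below.
Lower section ‖ load = 12.15 kΩ.
V_wiper = 18.1 × 12.15/(7.196 + 12.15) = 11.4 V.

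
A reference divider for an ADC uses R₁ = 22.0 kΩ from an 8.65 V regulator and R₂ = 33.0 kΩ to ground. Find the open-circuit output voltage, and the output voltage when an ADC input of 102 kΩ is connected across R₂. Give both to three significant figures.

Open-circuit: V = 8.65 × 33.0/(22.0 + 33.0) = 5.19 V.
With the load, R₂ becomes R₂‖R_L = 24.93 kΩ, so V = 8.65 × 24.93/46.93 = 4.60 V.

Unloaded: 5.19 V; loaded: 4.60 V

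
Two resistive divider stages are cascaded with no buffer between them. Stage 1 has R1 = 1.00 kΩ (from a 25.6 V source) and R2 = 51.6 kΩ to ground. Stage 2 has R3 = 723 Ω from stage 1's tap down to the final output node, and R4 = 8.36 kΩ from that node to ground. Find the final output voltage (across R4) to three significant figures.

V_out ≈ 20.9 V

Stage 2 presents R3+R4 = 9083 Ω as a load on stage 1's tap.
Stage 1's lower leg becomes R2‖(R3+R4) = 7723 Ω, so V_mid = 25.6 × 7723/8723 = 22.67 V.
Stage 2 is itself unloaded: V_out = V_mid × R4/(R3+R4) = 22.67 × 8360/9083 = 20.9 V.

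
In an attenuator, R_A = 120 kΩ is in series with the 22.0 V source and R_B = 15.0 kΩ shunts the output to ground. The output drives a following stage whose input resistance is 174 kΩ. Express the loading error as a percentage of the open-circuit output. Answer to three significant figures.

7.12 %

The divider's output (Thévenin) resistance is R_A‖R_B = 13.33 kΩ.
Fractional drop under load = R_th/(R_th + R_L) = 13.33 / (13.33 + 174) = 0.07117.
So the output falls by 7.12 %.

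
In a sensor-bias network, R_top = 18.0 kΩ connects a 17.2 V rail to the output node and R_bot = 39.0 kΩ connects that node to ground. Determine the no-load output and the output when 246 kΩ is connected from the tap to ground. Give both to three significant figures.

Unloaded: 11.8 V; loaded: 11.2 V

Open-circuit: V = 17.2 × 39.0/(18.0 + 39.0) = 11.8 V.
With the load, R_bot becomes R_bot‖R_L = 33.66 kΩ, so V = 17.2 × 33.66/51.66 = 11.2 V.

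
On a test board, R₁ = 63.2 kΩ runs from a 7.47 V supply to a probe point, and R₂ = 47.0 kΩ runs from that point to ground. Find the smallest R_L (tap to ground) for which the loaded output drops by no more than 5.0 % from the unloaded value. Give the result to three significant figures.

Output resistance R_th = R₁‖R₂ = (63.2 × 47.0)/110.2 = 26.95 kΩ.
The fractional drop is R_th/(R_th + R_L); requiring this ≤ 0.0500 gives R_L ≥ R_th(1/0.0500 − 1) = 26.95 × 19.00 = 512 kΩ.

R_L(min) ≈ 512 kΩ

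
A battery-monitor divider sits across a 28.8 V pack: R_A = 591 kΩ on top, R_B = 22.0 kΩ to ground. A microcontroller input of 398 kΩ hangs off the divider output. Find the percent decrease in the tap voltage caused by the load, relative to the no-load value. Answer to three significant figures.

5.06 %

The divider's output (Thévenin) resistance is R_A‖R_B = 21.21 kΩ.
Fractional drop under load = R_th/(R_th + R_L) = 21.21 / (21.21 + 398) = 0.05060.
So the output falls by 5.06 %.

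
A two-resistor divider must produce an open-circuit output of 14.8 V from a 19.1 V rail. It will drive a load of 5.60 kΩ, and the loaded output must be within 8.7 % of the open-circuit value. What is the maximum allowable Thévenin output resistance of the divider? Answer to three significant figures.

R_th ≤ 534 Ω

Loading drop = R_th/(R_th + R_L) ≤ 0.0870, so R_th ≤ R_L · ε/(1−ε) = 5.60 kΩ × 0.0870/0.9130 = 534 Ω.
(Any R1, R2 with R2/(R1+R2) = 0.775 and R1‖R2 ≤ 534 Ω will meet the spec.)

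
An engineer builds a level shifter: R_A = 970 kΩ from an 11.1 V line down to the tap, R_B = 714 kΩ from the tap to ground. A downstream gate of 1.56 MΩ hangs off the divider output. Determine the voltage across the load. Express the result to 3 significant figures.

V_out ≈ 3.72 V

The load sits in parallel with R_B: R_B‖R_L = (714 × 1560) / (714 + 1560) = 489.8 kΩ.
V_out = 11.1 × 489.8 / (970 + 489.8) = 11.1 × 489.8/1460 = 3.72 V.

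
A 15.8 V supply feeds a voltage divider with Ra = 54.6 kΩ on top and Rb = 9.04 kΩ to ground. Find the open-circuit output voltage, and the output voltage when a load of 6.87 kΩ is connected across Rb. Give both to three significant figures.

Open-circuit: V = 15.8 × 9.04/(54.6 + 9.04) = 2.24 V.
With the load, Rb becomes Rb‖R_L = 3.904 kΩ, so V = 15.8 × 3.904/58.50 = 1.05 V.

Unloaded: 2.24 V; loaded: 1.05 V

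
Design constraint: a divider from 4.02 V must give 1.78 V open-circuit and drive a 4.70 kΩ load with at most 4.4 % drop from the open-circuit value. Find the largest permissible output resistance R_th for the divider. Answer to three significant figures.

R_th ≤ 216 Ω

Loading drop = R_th/(R_th + R_L) ≤ 0.0440, so R_th ≤ R_L · ε/(1−ε) = 4.70 kΩ × 0.0440/0.9560 = 216 Ω.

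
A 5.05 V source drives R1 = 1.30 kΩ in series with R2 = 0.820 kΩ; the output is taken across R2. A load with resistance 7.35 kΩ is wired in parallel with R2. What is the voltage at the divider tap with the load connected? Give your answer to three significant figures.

The load sits in parallel with R2: R2‖R_L = (820 × 7350) / (820 + 7350) = 737.7 Ω.
V_out = 5.05 × 737.7 / (1300 + 737.7) = 5.05 × 737.7/2038 = 1.83 V.

V_out ≈ 1.83 V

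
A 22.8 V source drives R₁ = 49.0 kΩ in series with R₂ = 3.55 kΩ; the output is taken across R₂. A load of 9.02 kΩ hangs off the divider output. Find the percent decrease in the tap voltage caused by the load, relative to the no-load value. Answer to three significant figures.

26.8 %

Unloaded V = 22.8 × 3.55/52.55 = 1.540 V.
Loaded: R₂‖R_L = 2.547 kΩ, giving V = 22.8 × 2.547/51.55 = 1.127 V.
Drop = (1.540 − 1.127) / 1.540 = 26.8 %.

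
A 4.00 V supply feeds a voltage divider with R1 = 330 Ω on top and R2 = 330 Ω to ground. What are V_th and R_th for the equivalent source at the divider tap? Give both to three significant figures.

V_th = 2.00 V, R_th = 165 Ω

V_th is the open-circuit tap voltage: 4.00 × 330/(330 + 330) = 2.00 V.
With the supply zeroed, R1 and R2 appear in parallel from the tap: R_th = R1‖R2 = (330 × 330)/660.0 = 165 Ω.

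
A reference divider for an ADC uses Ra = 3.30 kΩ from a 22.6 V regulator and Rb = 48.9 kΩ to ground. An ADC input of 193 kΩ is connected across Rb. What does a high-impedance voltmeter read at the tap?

The load sits in parallel with Rb: Rb‖R_L = (48.9 × 193) / (48.9 + 193) = 39.01 kΩ.
V_out = 22.6 × 39.01 / (3.30 + 39.01) = 22.6 × 39.01/42.31 = 20.8 V.
(Unloaded it would have been 21.2 V.)

V_out ≈ 20.8 V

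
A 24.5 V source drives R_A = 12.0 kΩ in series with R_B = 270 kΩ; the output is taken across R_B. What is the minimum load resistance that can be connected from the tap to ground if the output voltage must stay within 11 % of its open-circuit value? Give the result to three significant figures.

Output resistance R_th = R_A‖R_B = (12.0 × 270)/282.0 = 11.49 kΩ.
The fractional drop is R_th/(R_th + R_L); requiring this ≤ 0.110 gives R_L ≥ R_th(1/0.110 − 1) = 11.49 × 8.091 = 93.0 kΩ.

R_L(min) ≈ 93.0 kΩ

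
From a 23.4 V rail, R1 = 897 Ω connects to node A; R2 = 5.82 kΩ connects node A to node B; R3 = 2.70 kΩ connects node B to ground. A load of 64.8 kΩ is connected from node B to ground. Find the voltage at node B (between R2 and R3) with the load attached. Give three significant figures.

At node B, R3 is in parallel with the load: R3‖R_L = 2592 Ω.
Below node A the resistance is R2 + (R3‖R_L) = 8412 Ω, so V_A = 23.4 × 8412/9309 = 21.15 V.
Then V_B = V_A × (R3‖R_L)/(R2 + R3‖R_L) = 21.15 × 2592/8412 = 6.52 V.

V ≈ 6.52 V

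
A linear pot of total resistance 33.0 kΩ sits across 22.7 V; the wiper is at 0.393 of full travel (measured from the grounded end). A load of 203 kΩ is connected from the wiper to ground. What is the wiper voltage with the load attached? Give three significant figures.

V ≈ 8.59 V

The wiper splits the pot into (1−α)R = 20.03 kΩ above and αR = 12.97 kΩ below.
Lower section ‖ load = 12.19 kΩ.
V_wiper = 22.7 × 12.19/(20.03 + 12.19) = 8.59 V.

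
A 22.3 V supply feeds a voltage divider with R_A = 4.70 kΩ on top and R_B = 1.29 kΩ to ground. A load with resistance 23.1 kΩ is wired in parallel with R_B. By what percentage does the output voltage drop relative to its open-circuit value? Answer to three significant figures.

The divider's output (Thévenin) resistance is R_A‖R_B = 1.012 kΩ.
Fractional drop under load = R_th/(R_th + R_L) = 1.012 / (1.012 + 23.1) = 0.04198.
So the output falls by 4.20 %.

4.20 %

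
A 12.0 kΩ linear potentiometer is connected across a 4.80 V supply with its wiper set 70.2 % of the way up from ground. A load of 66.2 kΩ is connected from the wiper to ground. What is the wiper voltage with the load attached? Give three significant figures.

V ≈ 3.25 V

The wiper splits the pot into (1−α)R = 3.576 kΩ above and αR = 8.424 kΩ below.
Lower section ‖ load = 7.473 kΩ.
V_wiper = 4.80 × 7.473/(3.576 + 7.473) = 3.25 V.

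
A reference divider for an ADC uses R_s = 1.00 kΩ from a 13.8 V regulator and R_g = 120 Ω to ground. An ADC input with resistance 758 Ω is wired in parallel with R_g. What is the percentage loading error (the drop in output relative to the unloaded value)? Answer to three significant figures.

12.4 %

Unloaded V = 13.8 × 120/1120 = 1.4786 V.
Loaded: R_g‖R_L = 103.6 Ω, giving V = 13.8 × 103.6/1104 = 1.2955 V.
Drop = (1.4786 − 1.2955) / 1.4786 = 12.4 %.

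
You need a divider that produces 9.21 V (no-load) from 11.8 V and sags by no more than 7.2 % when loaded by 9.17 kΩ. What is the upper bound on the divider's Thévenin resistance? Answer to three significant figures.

Loading drop = R_th/(R_th + R_L) ≤ 0.0720, so R_th ≤ R_L · ε/(1−ε) = 9.17 kΩ × 0.0720/0.9280 = 711 Ω.

R_th ≤ 711 Ω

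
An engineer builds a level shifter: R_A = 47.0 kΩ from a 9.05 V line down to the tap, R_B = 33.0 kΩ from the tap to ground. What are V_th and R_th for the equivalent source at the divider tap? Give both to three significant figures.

V_th is the open-circuit tap voltage: 9.05 × 33.0/(47.0 + 33.0) = 3.73 V.
With the supply zeroed, R_A and R_B appear in parallel from the tap: R_th = R_A‖R_B = (47.0 × 33.0)/80.00 = 19.4 kΩ.

V_th = 3.73 V, R_th = 19.4 kΩ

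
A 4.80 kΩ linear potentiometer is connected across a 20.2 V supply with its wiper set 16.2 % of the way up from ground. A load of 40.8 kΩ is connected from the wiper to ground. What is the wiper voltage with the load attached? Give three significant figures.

The wiper splits the pot into (1−α)R = 4022 Ω above and αR = 777.6 Ω below.
Lower section ‖ load = 763.1 Ω.
V_wiper = 20.2 × 763.1/(4022 + 763.1) = 3.22 V.

V ≈ 3.22 V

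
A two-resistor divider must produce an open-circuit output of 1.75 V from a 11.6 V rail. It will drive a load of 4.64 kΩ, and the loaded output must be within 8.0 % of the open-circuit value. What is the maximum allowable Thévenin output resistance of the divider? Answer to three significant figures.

R_th ≤ 403 Ω

Loading drop = R_th/(R_th + R_L) ≤ 0.0800, so R_th ≤ R_L · ε/(1−ε) = 4.64 kΩ × 0.0800/0.9200 = 403 Ω.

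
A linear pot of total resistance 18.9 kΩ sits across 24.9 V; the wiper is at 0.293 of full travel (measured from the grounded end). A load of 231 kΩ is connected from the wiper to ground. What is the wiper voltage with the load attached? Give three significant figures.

The wiper splits the pot into (1−α)R = 13.36 kΩ above and αR = 5.538 kΩ below.
Lower section ‖ load = 5.408 kΩ.
V_wiper = 24.9 × 5.408/(13.36 + 5.408) = 7.17 V.

V ≈ 7.17 V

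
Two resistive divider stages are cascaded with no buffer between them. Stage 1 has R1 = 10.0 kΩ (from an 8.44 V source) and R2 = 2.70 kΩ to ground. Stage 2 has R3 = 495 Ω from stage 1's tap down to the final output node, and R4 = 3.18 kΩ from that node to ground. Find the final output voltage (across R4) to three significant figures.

V_out ≈ 0.984 V

Stage 2 presents R3+R4 = 3675 Ω as a load on stage 1's tap.
Stage 1's lower leg becomes R2‖(R3+R4) = 1556 Ω, so V_mid = 8.44 × 1556/11560 = 1.137 V.
Stage 2 is itself unloaded: V_out = V_mid × R4/(R3+R4) = 1.137 × 3180/3675 = 0.984 V.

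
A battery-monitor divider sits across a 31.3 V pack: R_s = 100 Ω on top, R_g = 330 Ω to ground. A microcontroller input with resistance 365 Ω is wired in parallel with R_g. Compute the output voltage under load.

V_out ≈ 19.8 V

The load sits in parallel with R_g: R_g‖R_L = (330 × 365) / (330 + 365) = 173.3 Ω.
V_out = 31.3 × 173.3 / (100 + 173.3) = 31.3 × 173.3/273.3 = 19.8 V.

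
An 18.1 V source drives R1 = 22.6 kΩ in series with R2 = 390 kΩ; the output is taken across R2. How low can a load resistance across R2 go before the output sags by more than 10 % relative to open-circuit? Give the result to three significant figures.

R_L(min) ≈ 192 kΩ

Output resistance R_th = R1‖R2 = (22.6 × 390)/412.6 = 21.36 kΩ.
The fractional drop is R_th/(R_th + R_L); requiring this ≤ 0.100 gives R_L ≥ R_th(1/0.100 − 1) = 21.36 × 9.000 = 192 kΩ.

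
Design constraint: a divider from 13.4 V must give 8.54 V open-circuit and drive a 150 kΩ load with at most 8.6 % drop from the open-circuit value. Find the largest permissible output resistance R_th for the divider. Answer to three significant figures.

Loading drop = R_th/(R_th + R_L) ≤ 0.0860, so R_th ≤ R_L · ε/(1−ε) = 150 kΩ × 0.0860/0.9140 = 14.1 kΩ.
(Any R1, R2 with R2/(R1+R2) = 0.637 and R1‖R2 ≤ 14.1 kΩ will meet the spec.)

R_th ≤ 14.1 kΩ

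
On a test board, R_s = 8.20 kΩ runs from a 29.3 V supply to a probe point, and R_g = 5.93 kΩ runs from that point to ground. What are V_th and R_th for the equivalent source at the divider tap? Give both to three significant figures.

V_th = 12.3 V, R_th = 3.44 kΩ

V_th is the open-circuit tap voltage: 29.3 × 5.93/(8.20 + 5.93) = 12.3 V.
With the supply zeroed, R_s and R_g appear in parallel from the tap: R_th = R_s‖R_g = (8.20 × 5.93)/14.13 = 3.44 kΩ.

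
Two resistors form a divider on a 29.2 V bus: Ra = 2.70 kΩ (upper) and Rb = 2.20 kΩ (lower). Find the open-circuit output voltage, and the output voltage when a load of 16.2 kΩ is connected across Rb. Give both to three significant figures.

Unloaded: 13.1 V; loaded: 12.2 V

Open-circuit: V = 29.2 × 2.20/(2.70 + 2.20) = 13.1 V.
With the load, Rb becomes Rb‖R_L = 1.937 kΩ, so V = 29.2 × 1.937/4.637 = 12.2 V.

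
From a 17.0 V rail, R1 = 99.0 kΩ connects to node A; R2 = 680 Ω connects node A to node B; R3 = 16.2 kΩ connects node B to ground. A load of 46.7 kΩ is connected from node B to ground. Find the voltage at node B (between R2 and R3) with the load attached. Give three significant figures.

At node B, R3 is in parallel with the load: R3‖R_L = 12030 Ω.
Below node A the resistance is R2 + (R3‖R_L) = 12710 Ω, so V_A = 17.0 × 12710/111700 = 1.934 V.
Then V_B = V_A × (R3‖R_L)/(R2 + R3‖R_L) = 1.934 × 12030/12710 = 1.83 V.

V ≈ 1.83 V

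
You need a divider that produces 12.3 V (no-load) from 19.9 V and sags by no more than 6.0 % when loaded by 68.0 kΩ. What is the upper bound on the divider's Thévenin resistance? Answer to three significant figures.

Loading drop = R_th/(R_th + R_L) ≤ 0.0600, so R_th ≤ R_L · ε/(1−ε) = 68.0 kΩ × 0.0600/0.9400 = 4.34 kΩ.

R_th ≤ 4.34 kΩ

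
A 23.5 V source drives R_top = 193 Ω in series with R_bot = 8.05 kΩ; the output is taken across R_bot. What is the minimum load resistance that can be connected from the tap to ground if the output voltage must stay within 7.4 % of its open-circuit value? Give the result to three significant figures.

Output resistance R_th = R_top‖R_bot = (193 × 8050)/8243 = 188.5 Ω.
The fractional drop is R_th/(R_th + R_L); requiring this ≤ 0.0740 gives R_L ≥ R_th(1/0.0740 − 1) = 188.5 × 12.51 = 2.36 kΩ.

R_L(min) ≈ 2.36 kΩ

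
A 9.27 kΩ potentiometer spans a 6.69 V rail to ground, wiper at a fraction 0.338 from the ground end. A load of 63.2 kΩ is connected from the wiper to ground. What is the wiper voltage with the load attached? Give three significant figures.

The wiper splits the pot into (1−α)R = 6.137 kΩ above and αR = 3.133 kΩ below.
Lower section ‖ load = 2.985 kΩ.
V_wiper = 6.69 × 2.985/(6.137 + 2.985) = 2.19 V.

V ≈ 2.19 V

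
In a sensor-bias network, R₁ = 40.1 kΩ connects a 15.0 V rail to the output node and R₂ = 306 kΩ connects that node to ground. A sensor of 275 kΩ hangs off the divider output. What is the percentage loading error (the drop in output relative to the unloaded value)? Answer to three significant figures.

Unloaded V = 15.0 × 306/346.1 = 13.262 V.
Loaded: R₂‖R_L = 144.8 kΩ, giving V = 15.0 × 144.8/184.9 = 11.748 V.
Drop = (13.262 − 11.748) / 13.262 = 11.4 %.

11.4 %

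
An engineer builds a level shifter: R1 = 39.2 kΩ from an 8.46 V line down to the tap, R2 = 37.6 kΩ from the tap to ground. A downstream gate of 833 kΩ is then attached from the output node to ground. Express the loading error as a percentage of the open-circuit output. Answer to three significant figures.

2.25 %

The divider's output (Thévenin) resistance is R1‖R2 = 19.19 kΩ.
Fractional drop under load = R_th/(R_th + R_L) = 19.19 / (19.19 + 833) = 0.02252.
So the output falls by 2.25 %.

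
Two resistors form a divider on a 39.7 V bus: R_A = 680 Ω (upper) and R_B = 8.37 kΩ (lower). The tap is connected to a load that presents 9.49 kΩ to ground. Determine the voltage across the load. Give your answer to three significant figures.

The load sits in parallel with R_B: R_B‖R_L = (8370 × 9490) / (8370 + 9490) = 4447 Ω.
V_out = 39.7 × 4447 / (680 + 4447) = 39.7 × 4447/5127 = 34.4 V.
(Unloaded it would have been 36.7 V.)

V_out ≈ 34.4 V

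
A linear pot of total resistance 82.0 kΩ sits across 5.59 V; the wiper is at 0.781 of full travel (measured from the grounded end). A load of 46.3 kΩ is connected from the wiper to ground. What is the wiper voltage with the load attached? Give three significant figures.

The wiper splits the pot into (1−α)R = 17.96 kΩ above and αR = 64.04 kΩ below.
Lower section ‖ load = 26.87 kΩ.
V_wiper = 5.59 × 26.87/(17.96 + 26.87) = 3.35 V.

V ≈ 3.35 V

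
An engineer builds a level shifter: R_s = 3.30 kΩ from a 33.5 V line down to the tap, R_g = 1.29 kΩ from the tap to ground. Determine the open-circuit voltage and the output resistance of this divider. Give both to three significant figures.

V_th = 9.42 V, R_th = 927 Ω

V_th is the open-circuit tap voltage: 33.5 × 1.29/(3.30 + 1.29) = 9.42 V.
With the supply zeroed, R_s and R_g appear in parallel from the tap: R_th = R_s‖R_g = (3.30 × 1.29)/4.590 = 927 Ω.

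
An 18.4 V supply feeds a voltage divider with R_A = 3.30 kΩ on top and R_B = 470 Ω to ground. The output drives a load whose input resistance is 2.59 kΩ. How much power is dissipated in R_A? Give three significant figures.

Total resistance from the source is R_A + (R_B‖R_L) = 3698 Ω, so I = 18.4/3698 Ω = 4.976 mA.
P = I²·R_A = (4.976 mA)² × 3.30 kΩ = 81.7 mW.

P ≈ 81.7 mW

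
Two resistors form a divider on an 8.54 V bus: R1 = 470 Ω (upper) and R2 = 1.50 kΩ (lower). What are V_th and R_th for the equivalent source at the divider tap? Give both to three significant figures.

V_th = 6.50 V, R_th = 358 Ω

V_th is the open-circuit tap voltage: 8.54 × 1500/(470 + 1500) = 6.50 V.
With the supply zeroed, R1 and R2 appear in parallel from the tap: R_th = R1‖R2 = (470 × 1500)/1970 = 358 Ω.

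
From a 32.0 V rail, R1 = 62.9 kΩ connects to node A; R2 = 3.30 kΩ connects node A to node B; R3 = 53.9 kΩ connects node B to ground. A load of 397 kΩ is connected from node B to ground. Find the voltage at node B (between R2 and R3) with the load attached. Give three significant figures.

V ≈ 13.4 V

At node B, R3 is in parallel with the load: R3‖R_L = 47.46 kΩ.
Below node A the resistance is R2 + (R3‖R_L) = 50.76 kΩ, so V_A = 32.0 × 50.76/113.7 = 14.29 V.
Then V_B = V_A × (R3‖R_L)/(R2 + R3‖R_L) = 14.29 × 47.46/50.76 = 13.4 V.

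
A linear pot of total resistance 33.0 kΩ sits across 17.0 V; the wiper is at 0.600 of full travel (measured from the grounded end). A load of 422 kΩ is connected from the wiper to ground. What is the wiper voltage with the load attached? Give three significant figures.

The wiper splits the pot into (1−α)R = 13.20 kΩ above and αR = 19.80 kΩ below.
Lower section ‖ load = 18.91 kΩ.
V_wiper = 17.0 × 18.91/(13.20 + 18.91) = 10.0 V.

V ≈ 10.0 V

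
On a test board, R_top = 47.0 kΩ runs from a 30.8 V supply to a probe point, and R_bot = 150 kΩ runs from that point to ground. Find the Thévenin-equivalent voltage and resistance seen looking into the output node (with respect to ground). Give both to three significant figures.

V_th is the open-circuit tap voltage: 30.8 × 150/(47.0 + 150) = 23.5 V.
With the supply zeroed, R_top and R_bot appear in parallel from the tap: R_th = R_top‖R_bot = (47.0 × 150)/197.0 = 35.8 kΩ.

V_th = 23.5 V, R_th = 35.8 kΩ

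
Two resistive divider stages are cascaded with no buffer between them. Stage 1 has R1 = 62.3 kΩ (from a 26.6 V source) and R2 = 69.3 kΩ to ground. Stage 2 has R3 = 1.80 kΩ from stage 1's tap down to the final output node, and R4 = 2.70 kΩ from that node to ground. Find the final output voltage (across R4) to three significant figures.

Stage 2 presents R3+R4 = 4.500 kΩ as a load on stage 1's tap.
Stage 1's lower leg becomes R2‖(R3+R4) = 4.226 kΩ, so V_mid = 26.6 × 4.226/66.53 = 1.690 V.
Stage 2 is itself unloaded: V_out = V_mid × R4/(R3+R4) = 1.690 × 2.70/4.500 = 1.01 V.

V_out ≈ 1.01 V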